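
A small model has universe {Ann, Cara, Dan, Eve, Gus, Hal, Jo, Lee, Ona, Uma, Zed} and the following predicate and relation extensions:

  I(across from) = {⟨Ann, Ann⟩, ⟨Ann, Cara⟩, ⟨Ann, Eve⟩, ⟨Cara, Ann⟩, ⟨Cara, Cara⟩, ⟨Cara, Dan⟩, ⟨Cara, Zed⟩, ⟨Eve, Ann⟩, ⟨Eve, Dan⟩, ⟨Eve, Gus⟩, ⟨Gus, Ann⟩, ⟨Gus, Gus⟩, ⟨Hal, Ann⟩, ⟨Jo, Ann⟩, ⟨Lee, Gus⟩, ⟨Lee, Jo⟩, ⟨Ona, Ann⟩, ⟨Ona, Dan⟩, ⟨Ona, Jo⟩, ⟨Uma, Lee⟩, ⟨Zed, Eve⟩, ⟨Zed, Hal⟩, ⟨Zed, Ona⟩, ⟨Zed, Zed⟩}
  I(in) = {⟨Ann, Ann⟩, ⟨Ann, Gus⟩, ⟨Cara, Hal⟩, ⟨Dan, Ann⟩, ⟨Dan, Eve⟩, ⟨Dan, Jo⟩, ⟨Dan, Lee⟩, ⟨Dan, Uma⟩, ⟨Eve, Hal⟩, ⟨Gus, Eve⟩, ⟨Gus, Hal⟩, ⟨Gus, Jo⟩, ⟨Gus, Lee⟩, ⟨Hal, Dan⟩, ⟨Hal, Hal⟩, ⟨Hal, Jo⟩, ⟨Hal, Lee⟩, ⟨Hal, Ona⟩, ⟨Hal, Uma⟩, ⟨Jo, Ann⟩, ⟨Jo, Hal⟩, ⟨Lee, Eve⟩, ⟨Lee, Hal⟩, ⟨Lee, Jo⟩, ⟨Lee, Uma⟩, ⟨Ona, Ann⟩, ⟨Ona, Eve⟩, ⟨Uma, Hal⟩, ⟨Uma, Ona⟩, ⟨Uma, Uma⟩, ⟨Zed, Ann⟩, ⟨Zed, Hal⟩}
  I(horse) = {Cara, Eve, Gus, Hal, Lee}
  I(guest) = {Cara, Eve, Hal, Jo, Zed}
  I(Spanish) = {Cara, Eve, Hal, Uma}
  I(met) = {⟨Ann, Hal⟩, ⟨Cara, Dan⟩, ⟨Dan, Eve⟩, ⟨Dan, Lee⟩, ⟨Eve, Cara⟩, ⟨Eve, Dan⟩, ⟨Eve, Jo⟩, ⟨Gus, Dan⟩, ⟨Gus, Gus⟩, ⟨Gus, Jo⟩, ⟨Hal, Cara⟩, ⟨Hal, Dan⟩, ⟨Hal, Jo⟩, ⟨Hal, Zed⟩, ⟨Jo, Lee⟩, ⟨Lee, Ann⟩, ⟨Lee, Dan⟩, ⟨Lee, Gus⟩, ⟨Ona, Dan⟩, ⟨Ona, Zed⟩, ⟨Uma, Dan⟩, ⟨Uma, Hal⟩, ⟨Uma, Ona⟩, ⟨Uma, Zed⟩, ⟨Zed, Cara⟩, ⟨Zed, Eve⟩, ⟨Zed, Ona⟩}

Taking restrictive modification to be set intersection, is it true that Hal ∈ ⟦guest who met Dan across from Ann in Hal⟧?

yes

⟦who met Dan⟧ = {x : ⟨x, Dan⟩ ∈ ⟦met⟧} = {Cara, Eve, Gus, Hal, Lee, Ona, Uma}
⟦across from Ann⟧ = {x : ⟨x, Ann⟩ ∈ ⟦across from⟧} = {Ann, Cara, Eve, Gus, Hal, Jo, Ona}
⟦in Hal⟧ = {x : ⟨x, Hal⟩ ∈ ⟦in⟧} = {Cara, Eve, Gus, Hal, Jo, Lee, Uma, Zed}
⟦guest⟧ = {Cara, Eve, Hal, Jo, Zed}
… ∩ ⟦who met Dan⟧ = {Cara, Eve, Hal, Jo, Zed} ∩ {Cara, Eve, Gus, Hal, Lee, Ona, Uma} = {Cara, Eve, Hal}
… ∩ ⟦across from Ann⟧ = {Cara, Eve, Hal} ∩ {Ann, Cara, Eve, Gus, Hal, Jo, Ona} = {Cara, Eve, Hal}
… ∩ ⟦in Hal⟧ = {Cara, Eve, Hal} ∩ {Cara, Eve, Gus, Hal, Jo, Lee, Uma, Zed} = {Cara, Eve, Hal}
⟦guest who met Dan across from Ann in Hal⟧ = {Cara, Eve, Hal}; Hal ∈ this set.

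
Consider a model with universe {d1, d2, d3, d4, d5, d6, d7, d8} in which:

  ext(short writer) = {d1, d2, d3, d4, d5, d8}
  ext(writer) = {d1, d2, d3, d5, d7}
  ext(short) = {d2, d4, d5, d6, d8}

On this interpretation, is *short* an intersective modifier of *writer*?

no

⟦short⟧ ∩ ⟦writer⟧ = {d2, d4, d5, d6, d8} ∩ {d1, d2, d3, d5, d7} = {d2, d5}
Observed ⟦short writer⟧ = {d1, d2, d3, d4, d5, d8}.
These differ, so the modifier is not intersective in this model.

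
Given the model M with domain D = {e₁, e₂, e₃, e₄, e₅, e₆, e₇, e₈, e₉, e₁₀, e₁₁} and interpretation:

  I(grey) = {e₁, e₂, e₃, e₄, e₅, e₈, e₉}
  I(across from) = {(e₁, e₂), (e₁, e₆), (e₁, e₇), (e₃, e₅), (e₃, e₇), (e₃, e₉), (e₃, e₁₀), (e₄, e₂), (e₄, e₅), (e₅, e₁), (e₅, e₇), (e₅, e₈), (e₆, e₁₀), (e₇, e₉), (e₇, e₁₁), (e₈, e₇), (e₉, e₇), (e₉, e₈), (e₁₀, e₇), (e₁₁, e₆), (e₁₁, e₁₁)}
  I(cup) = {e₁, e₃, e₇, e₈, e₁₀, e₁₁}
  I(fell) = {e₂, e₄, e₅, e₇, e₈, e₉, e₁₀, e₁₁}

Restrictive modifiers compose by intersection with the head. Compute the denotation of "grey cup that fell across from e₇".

{e₈}

⟦that fell⟧ = ⟦fell⟧ = {e₂, e₄, e₅, e₇, e₈, e₉, e₁₀, e₁₁}
⟦across from e₇⟧ = {x : ⟨x, e₇⟩ ∈ ⟦across from⟧} = {e₁, e₃, e₅, e₈, e₉, e₁₀}
⟦cup⟧ = {e₁, e₃, e₇, e₈, e₁₀, e₁₁}
… ∩ ⟦that fell⟧ = {e₁, e₃, e₇, e₈, e₁₀, e₁₁} ∩ {e₂, e₄, e₅, e₇, e₈, e₉, e₁₀, e₁₁} = {e₇, e₈, e₁₀, e₁₁}
… ∩ ⟦across from e₇⟧ = {e₇, e₈, e₁₀, e₁₁} ∩ {e₁, e₃, e₅, e₈, e₉, e₁₀} = {e₈, e₁₀}
… ∩ ⟦grey⟧ = {e₈, e₁₀} ∩ {e₁, e₂, e₃, e₄, e₅, e₈, e₉} = {e₈}
So ⟦grey cup that fell across from e₇⟧ = {e₈}.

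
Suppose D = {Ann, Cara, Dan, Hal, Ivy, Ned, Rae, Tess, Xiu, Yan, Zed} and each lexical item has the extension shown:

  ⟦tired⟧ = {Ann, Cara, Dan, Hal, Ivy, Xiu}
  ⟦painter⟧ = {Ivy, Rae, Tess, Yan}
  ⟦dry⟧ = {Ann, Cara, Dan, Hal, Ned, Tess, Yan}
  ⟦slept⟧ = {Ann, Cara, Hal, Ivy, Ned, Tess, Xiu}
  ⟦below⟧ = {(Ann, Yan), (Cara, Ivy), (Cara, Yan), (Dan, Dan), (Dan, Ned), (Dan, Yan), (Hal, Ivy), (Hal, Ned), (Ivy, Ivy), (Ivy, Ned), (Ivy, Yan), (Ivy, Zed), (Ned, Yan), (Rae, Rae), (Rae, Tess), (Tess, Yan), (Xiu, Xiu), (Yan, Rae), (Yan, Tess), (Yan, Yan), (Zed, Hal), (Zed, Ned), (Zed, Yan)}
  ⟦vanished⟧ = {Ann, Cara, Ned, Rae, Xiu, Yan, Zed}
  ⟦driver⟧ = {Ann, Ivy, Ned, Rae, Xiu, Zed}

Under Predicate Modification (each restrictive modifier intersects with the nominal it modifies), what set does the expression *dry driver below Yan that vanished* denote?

{Ann, Ned}

⟦below Yan⟧ = {x : ⟨x, Yan⟩ ∈ ⟦below⟧} = {Ann, Cara, Dan, Ivy, Ned, Tess, Yan, Zed}
⟦that vanished⟧ = ⟦vanished⟧ = {Ann, Cara, Ned, Rae, Xiu, Yan, Zed}
⟦driver⟧ = {Ann, Ivy, Ned, Rae, Xiu, Zed}
… ∩ ⟦below Yan⟧ = {Ann, Ivy, Ned, Rae, Xiu, Zed} ∩ {Ann, Cara, Dan, Ivy, Ned, Tess, Yan, Zed} = {Ann, Ivy, Ned, Zed}
… ∩ ⟦that vanished⟧ = {Ann, Ivy, Ned, Zed} ∩ {Ann, Cara, Ned, Rae, Xiu, Yan, Zed} = {Ann, Ned, Zed}
… ∩ ⟦dry⟧ = {Ann, Ned, Zed} ∩ {Ann, Cara, Dan, Hal, Ned, Tess, Yan} = {Ann, Ned}
So ⟦dry driver below Yan that vanished⟧ = {Ann, Ned}.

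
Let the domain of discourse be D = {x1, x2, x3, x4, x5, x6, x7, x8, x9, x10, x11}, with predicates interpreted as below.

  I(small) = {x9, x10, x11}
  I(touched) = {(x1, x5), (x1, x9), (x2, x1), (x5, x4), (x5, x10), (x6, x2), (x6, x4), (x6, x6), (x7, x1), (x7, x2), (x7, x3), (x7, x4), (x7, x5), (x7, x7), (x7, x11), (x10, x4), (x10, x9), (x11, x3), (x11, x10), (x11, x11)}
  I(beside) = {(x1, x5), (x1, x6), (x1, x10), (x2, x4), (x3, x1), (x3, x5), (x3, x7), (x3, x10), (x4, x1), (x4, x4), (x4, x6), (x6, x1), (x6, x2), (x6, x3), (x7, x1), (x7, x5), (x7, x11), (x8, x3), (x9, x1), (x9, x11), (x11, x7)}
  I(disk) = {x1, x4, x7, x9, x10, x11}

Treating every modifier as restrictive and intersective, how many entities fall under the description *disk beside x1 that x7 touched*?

2

⟦beside x1⟧ = {x : ⟨x, x1⟩ ∈ ⟦beside⟧} = {x3, x4, x6, x7, x9}
⟦that x7 touched⟧ = {x : ⟨x7, x⟩ ∈ ⟦touched⟧} = {x1, x2, x3, x4, x5, x7, x11}
⟦disk⟧ = {x1, x4, x7, x9, x10, x11}
… ∩ ⟦beside x1⟧ = {x1, x4, x7, x9, x10, x11} ∩ {x3, x4, x6, x7, x9} = {x4, x7, x9}
… ∩ ⟦that x7 touched⟧ = {x4, x7, x9} ∩ {x1, x2, x3, x4, x5, x7, x11} = {x4, x7}
⟦disk beside x1 that x7 touched⟧ = {x4, x7}, so the cardinality is 2.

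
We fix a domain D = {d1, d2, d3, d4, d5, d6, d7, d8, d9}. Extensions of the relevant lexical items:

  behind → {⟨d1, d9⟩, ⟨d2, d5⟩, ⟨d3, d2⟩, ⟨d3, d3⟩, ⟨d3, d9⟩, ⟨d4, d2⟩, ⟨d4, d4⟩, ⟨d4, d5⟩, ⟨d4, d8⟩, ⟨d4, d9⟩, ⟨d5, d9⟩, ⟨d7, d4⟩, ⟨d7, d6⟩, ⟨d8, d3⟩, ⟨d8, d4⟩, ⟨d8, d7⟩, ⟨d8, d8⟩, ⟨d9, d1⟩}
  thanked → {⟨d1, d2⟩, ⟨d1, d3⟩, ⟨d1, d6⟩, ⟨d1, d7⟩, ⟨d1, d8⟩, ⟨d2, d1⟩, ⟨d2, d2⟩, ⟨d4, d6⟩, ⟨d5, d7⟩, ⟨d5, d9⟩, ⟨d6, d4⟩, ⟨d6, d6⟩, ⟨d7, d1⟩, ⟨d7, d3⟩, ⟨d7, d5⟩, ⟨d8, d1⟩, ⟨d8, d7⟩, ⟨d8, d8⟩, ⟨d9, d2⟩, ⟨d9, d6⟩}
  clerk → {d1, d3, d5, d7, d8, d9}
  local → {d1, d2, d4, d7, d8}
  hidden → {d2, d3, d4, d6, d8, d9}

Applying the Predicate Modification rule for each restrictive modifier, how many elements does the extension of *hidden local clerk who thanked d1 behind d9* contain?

0

⟦who thanked d1⟧ = {x : ⟨x, d1⟩ ∈ ⟦thanked⟧} = {d2, d7, d8}
⟦behind d9⟧ = {x : ⟨x, d9⟩ ∈ ⟦behind⟧} = {d1, d3, d4, d5}
⟦clerk⟧ = {d1, d3, d5, d7, d8, d9}
… ∩ ⟦who thanked d1⟧ = {d1, d3, d5, d7, d8, d9} ∩ {d2, d7, d8} = {d7, d8}
… ∩ ⟦behind d9⟧ = {d7, d8} ∩ {d1, d3, d4, d5} = ∅
… ∩ ⟦hidden⟧ = ∅ ∩ {d2, d3, d4, d6, d8, d9} = ∅
… ∩ ⟦local⟧ = ∅ ∩ {d1, d2, d4, d7, d8} = ∅
⟦hidden local clerk who thanked d1 behind d9⟧ = ∅, so the cardinality is 0.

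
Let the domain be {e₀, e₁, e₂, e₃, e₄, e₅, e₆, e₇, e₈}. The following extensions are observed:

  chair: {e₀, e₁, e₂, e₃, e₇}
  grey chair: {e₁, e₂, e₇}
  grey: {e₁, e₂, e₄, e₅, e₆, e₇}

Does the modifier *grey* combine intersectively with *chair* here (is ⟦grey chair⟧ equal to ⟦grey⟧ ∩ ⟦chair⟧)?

yes

⟦grey⟧ ∩ ⟦chair⟧ = {e₁, e₂, e₄, e₅, e₆, e₇} ∩ {e₀, e₁, e₂, e₃, e₇} = {e₁, e₂, e₇}
Observed ⟦grey chair⟧ = {e₁, e₂, e₇}.
These coincide, so the modifier is intersective here.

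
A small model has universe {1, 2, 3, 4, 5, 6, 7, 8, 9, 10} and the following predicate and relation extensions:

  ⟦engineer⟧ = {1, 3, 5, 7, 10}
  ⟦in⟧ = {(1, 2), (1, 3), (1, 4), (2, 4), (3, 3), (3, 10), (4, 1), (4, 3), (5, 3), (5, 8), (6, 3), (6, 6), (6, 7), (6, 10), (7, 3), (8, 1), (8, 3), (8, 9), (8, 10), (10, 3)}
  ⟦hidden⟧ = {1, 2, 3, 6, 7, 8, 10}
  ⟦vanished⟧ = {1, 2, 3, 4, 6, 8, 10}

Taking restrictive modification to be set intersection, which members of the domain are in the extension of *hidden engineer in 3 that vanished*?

⟦in 3⟧ = {x : ⟨x, 3⟩ ∈ ⟦in⟧} = {1, 3, 4, 5, 6, 7, 8, 10}
⟦that vanished⟧ = ⟦vanished⟧ = {1, 2, 3, 4, 6, 8, 10}
⟦engineer⟧ = {1, 3, 5, 7, 10}
… ∩ ⟦in 3⟧ = {1, 3, 5, 7, 10} ∩ {1, 3, 4, 5, 6, 7, 8, 10} = {1, 3, 5, 7, 10}
… ∩ ⟦that vanished⟧ = {1, 3, 5, 7, 10} ∩ {1, 2, 3, 4, 6, 8, 10} = {1, 3, 10}
… ∩ ⟦hidden⟧ = {1, 3, 10} ∩ {1, 2, 3, 6, 7, 8, 10} = {1, 3, 10}
So ⟦hidden engineer in 3 that vanished⟧ = {1, 3, 10}.

{1, 3, 10}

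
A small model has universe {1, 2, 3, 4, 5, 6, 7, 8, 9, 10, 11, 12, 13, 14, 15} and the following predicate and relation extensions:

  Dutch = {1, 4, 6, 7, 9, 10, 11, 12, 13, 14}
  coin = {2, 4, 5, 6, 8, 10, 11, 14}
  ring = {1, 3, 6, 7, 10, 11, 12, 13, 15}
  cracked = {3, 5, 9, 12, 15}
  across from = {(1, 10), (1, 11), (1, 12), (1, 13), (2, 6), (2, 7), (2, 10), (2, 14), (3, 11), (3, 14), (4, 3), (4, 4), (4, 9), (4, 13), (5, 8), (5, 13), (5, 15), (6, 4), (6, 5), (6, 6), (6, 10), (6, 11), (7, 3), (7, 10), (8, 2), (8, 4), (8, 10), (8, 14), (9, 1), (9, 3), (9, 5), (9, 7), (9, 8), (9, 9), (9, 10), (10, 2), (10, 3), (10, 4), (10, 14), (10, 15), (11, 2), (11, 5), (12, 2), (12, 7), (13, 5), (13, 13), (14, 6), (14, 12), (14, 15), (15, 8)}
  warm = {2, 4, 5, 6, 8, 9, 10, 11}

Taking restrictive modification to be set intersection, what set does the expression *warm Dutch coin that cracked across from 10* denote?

{ }

⟦that cracked⟧ = ⟦cracked⟧ = {3, 5, 9, 12, 15}
⟦across from 10⟧ = {x : ⟨x, 10⟩ ∈ ⟦across from⟧} = {1, 2, 6, 7, 8, 9}
⟦coin⟧ = {2, 4, 5, 6, 8, 10, 11, 14}
… ∩ ⟦that cracked⟧ = {2, 4, 5, 6, 8, 10, 11, 14} ∩ {3, 5, 9, 12, 15} = {5}
… ∩ ⟦across from 10⟧ = {5} ∩ {1, 2, 6, 7, 8, 9} = ∅
… ∩ ⟦warm⟧ = ∅ ∩ {2, 4, 5, 6, 8, 9, 10, 11} = ∅
… ∩ ⟦Dutch⟧ = ∅ ∩ {1, 4, 6, 7, 9, 10, 11, 12, 13, 14} = ∅
So ⟦warm Dutch coin that cracked across from 10⟧ = { }.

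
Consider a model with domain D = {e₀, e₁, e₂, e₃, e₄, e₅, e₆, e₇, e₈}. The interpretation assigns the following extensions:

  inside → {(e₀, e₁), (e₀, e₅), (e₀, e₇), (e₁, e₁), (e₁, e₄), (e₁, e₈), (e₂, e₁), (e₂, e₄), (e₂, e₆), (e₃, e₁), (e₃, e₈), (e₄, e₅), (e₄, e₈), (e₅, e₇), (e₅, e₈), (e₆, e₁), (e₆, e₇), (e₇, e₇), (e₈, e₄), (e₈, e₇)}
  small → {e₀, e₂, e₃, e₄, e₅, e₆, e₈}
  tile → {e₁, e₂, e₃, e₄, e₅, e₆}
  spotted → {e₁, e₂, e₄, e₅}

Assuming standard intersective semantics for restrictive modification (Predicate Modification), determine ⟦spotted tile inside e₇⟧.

{e₅}

⟦inside e₇⟧ = {x : ⟨x, e₇⟩ ∈ ⟦inside⟧} = {e₀, e₅, e₆, e₇, e₈}
⟦tile⟧ = {e₁, e₂, e₃, e₄, e₅, e₆}
… ∩ ⟦inside e₇⟧ = {e₁, e₂, e₃, e₄, e₅, e₆} ∩ {e₀, e₅, e₆, e₇, e₈} = {e₅, e₆}
… ∩ ⟦spotted⟧ = {e₅, e₆} ∩ {e₁, e₂, e₄, e₅} = {e₅}
So ⟦spotted tile inside e₇⟧ = {e₅}.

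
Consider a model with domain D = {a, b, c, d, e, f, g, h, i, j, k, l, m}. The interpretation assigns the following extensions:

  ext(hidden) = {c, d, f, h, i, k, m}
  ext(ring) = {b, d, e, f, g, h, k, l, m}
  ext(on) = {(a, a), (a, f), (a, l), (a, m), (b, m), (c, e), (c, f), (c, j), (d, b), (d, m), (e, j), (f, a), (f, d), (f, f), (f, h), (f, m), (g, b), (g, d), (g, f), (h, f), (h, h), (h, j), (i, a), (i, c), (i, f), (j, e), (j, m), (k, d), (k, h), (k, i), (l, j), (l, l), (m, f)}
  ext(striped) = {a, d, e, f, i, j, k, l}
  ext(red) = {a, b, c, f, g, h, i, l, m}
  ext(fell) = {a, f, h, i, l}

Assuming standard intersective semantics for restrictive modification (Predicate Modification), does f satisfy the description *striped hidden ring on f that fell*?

yes

⟦on f⟧ = {x : ⟨x, f⟩ ∈ ⟦on⟧} = {a, c, f, g, h, i, m}
⟦that fell⟧ = ⟦fell⟧ = {a, f, h, i, l}
⟦ring⟧ = {b, d, e, f, g, h, k, l, m}
… ∩ ⟦on f⟧ = {b, d, e, f, g, h, k, l, m} ∩ {a, c, f, g, h, i, m} = {f, g, h, m}
… ∩ ⟦that fell⟧ = {f, g, h, m} ∩ {a, f, h, i, l} = {f, h}
… ∩ ⟦striped⟧ = {f, h} ∩ {a, d, e, f, i, j, k, l} = {f}
… ∩ ⟦hidden⟧ = {f} ∩ {c, d, f, h, i, k, m} = {f}
⟦striped hidden ring on f that fell⟧ = {f}; f ∈ this set.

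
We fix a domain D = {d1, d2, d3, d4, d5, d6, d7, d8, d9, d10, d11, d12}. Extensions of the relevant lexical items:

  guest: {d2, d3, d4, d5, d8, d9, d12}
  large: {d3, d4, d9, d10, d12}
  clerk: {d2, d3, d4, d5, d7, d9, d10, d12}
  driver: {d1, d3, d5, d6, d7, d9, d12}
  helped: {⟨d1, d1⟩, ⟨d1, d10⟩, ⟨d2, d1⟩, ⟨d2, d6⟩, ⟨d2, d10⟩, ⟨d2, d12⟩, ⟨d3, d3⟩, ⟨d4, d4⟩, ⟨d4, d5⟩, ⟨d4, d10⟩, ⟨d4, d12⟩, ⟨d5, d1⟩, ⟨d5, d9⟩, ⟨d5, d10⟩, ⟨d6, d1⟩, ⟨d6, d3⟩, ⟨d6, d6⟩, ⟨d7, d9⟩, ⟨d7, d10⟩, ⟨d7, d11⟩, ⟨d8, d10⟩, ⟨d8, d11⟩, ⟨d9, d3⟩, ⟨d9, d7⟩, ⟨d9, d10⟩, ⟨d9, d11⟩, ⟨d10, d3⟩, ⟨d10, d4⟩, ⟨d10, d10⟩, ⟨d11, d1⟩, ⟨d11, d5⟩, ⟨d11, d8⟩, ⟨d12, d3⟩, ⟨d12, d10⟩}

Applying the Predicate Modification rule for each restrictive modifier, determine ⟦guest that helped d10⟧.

⟦that helped d10⟧ = {x : ⟨x, d10⟩ ∈ ⟦helped⟧} = {d1, d2, d4, d5, d7, d8, d9, d10, d12}
⟦guest⟧ = {d2, d3, d4, d5, d8, d9, d12}
… ∩ ⟦that helped d10⟧ = {d2, d3, d4, d5, d8, d9, d12} ∩ {d1, d2, d4, d5, d7, d8, d9, d10, d12} = {d2, d4, d5, d8, d9, d12}
So ⟦guest that helped d10⟧ = {d2, d4, d5, d8, d9, d12}.

{d2, d4, d5, d8, d9, d12}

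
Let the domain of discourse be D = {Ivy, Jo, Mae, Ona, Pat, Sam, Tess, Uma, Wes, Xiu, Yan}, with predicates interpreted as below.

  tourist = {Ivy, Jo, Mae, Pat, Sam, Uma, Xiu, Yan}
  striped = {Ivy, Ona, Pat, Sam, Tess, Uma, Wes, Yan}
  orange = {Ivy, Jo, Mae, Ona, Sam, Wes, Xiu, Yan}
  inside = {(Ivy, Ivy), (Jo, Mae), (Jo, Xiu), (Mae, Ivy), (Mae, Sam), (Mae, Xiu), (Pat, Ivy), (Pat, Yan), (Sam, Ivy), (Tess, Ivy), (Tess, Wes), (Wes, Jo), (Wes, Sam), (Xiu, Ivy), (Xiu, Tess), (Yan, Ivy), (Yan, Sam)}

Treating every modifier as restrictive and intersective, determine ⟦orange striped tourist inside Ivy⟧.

{Ivy, Sam, Yan}

⟦inside Ivy⟧ = {x : ⟨x, Ivy⟩ ∈ ⟦inside⟧} = {Ivy, Mae, Pat, Sam, Tess, Xiu, Yan}
⟦tourist⟧ = {Ivy, Jo, Mae, Pat, Sam, Uma, Xiu, Yan}
… ∩ ⟦inside Ivy⟧ = {Ivy, Jo, Mae, Pat, Sam, Uma, Xiu, Yan} ∩ {Ivy, Mae, Pat, Sam, Tess, Xiu, Yan} = {Ivy, Mae, Pat, Sam, Xiu, Yan}
… ∩ ⟦orange⟧ = {Ivy, Mae, Pat, Sam, Xiu, Yan} ∩ {Ivy, Jo, Mae, Ona, Sam, Wes, Xiu, Yan} = {Ivy, Mae, Sam, Xiu, Yan}
… ∩ ⟦striped⟧ = {Ivy, Mae, Sam, Xiu, Yan} ∩ {Ivy, Ona, Pat, Sam, Tess, Uma, Wes, Yan} = {Ivy, Sam, Yan}
So ⟦orange striped tourist inside Ivy⟧ = {Ivy, Sam, Yan}.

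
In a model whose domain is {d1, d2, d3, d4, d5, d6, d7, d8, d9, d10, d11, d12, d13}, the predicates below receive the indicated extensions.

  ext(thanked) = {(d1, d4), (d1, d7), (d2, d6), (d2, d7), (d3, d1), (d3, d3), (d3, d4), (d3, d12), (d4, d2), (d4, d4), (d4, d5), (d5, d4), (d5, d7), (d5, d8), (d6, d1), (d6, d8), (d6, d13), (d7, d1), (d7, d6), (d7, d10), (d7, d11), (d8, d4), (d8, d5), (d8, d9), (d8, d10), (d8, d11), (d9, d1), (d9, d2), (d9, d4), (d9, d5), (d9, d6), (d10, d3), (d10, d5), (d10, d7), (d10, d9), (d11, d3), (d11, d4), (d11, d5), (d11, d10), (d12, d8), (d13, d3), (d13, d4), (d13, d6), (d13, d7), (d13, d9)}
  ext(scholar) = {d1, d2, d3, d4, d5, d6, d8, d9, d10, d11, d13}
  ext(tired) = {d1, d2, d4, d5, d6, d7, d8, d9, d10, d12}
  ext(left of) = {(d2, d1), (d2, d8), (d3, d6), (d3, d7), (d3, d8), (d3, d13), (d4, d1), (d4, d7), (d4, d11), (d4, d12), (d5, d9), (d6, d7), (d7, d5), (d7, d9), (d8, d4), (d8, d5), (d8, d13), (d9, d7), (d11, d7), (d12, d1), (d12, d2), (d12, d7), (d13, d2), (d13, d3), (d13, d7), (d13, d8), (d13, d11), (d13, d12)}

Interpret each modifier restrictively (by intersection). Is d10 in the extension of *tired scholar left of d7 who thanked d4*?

no

⟦left of d7⟧ = {x : ⟨x, d7⟩ ∈ ⟦left of⟧} = {d3, d4, d6, d9, d11, d12, d13}
⟦who thanked d4⟧ = {x : ⟨x, d4⟩ ∈ ⟦thanked⟧} = {d1, d3, d4, d5, d8, d9, d11, d13}
⟦scholar⟧ = {d1, d2, d3, d4, d5, d6, d8, d9, d10, d11, d13}
… ∩ ⟦left of d7⟧ = {d1, d2, d3, d4, d5, d6, d8, d9, d10, d11, d13} ∩ {d3, d4, d6, d9, d11, d12, d13} = {d3, d4, d6, d9, d11, d13}
… ∩ ⟦who thanked d4⟧ = {d3, d4, d6, d9, d11, d13} ∩ {d1, d3, d4, d5, d8, d9, d11, d13} = {d3, d4, d9, d11, d13}
… ∩ ⟦tired⟧ = {d3, d4, d9, d11, d13} ∩ {d1, d2, d4, d5, d6, d7, d8, d9, d10, d12} = {d4, d9}
⟦tired scholar left of d7 who thanked d4⟧ = {d4, d9}; d10 ∉ this set.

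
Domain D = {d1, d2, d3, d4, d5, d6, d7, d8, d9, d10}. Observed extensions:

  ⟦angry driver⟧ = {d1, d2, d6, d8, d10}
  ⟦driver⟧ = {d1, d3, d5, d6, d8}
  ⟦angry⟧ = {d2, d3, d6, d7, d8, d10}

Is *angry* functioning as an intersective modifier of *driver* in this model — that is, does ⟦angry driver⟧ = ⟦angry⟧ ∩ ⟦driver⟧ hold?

⟦angry⟧ ∩ ⟦driver⟧ = {d2, d3, d6, d7, d8, d10} ∩ {d1, d3, d5, d6, d8} = {d3, d6, d8}
Observed ⟦angry driver⟧ = {d1, d2, d6, d8, d10}.
These differ, so the modifier is not intersective in this model.

no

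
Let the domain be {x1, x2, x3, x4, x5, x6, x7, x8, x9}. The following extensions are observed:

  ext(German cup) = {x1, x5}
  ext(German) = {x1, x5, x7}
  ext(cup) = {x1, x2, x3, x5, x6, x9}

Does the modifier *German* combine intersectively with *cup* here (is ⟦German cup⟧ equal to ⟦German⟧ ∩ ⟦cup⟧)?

⟦German⟧ ∩ ⟦cup⟧ = {x1, x5, x7} ∩ {x1, x2, x3, x5, x6, x9} = {x1, x5}
Observed ⟦German cup⟧ = {x1, x5}.
These coincide, so the modifier is intersective here.

yes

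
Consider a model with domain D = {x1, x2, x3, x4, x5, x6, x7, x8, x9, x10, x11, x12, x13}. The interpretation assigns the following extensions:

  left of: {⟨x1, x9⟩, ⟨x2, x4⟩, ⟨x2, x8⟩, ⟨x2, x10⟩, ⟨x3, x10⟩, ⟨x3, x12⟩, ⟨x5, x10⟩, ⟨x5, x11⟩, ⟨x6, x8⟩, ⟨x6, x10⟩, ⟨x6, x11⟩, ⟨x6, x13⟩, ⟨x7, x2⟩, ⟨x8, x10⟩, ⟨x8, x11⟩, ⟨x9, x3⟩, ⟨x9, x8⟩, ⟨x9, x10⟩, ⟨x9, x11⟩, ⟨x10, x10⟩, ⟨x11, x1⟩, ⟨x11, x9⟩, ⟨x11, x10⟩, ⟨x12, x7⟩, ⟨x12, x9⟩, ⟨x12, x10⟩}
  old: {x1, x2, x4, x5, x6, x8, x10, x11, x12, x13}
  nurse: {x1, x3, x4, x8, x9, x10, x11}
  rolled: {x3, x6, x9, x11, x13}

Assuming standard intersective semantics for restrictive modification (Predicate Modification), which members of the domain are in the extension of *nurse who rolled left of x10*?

⟦who rolled⟧ = ⟦rolled⟧ = {x3, x6, x9, x11, x13}
⟦left of x10⟧ = {x : ⟨x, x10⟩ ∈ ⟦left of⟧} = {x2, x3, x5, x6, x8, x9, x10, x11, x12}
⟦nurse⟧ = {x1, x3, x4, x8, x9, x10, x11}
… ∩ ⟦who rolled⟧ = {x1, x3, x4, x8, x9, x10, x11} ∩ {x3, x6, x9, x11, x13} = {x3, x9, x11}
… ∩ ⟦left of x10⟧ = {x3, x9, x11} ∩ {x2, x3, x5, x6, x8, x9, x10, x11, x12} = {x3, x9, x11}
So ⟦nurse who rolled left of x10⟧ = {x3, x9, x11}.

{x3, x9, x11}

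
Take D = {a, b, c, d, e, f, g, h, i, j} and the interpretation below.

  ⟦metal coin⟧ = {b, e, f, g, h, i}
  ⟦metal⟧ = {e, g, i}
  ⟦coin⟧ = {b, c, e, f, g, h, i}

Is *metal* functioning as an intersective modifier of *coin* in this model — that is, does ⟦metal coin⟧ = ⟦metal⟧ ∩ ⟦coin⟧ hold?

⟦metal⟧ ∩ ⟦coin⟧ = {e, g, i} ∩ {b, c, e, f, g, h, i} = {e, g, i}
Observed ⟦metal coin⟧ = {b, e, f, g, h, i}.
These differ, so the modifier is not intersective in this model.

no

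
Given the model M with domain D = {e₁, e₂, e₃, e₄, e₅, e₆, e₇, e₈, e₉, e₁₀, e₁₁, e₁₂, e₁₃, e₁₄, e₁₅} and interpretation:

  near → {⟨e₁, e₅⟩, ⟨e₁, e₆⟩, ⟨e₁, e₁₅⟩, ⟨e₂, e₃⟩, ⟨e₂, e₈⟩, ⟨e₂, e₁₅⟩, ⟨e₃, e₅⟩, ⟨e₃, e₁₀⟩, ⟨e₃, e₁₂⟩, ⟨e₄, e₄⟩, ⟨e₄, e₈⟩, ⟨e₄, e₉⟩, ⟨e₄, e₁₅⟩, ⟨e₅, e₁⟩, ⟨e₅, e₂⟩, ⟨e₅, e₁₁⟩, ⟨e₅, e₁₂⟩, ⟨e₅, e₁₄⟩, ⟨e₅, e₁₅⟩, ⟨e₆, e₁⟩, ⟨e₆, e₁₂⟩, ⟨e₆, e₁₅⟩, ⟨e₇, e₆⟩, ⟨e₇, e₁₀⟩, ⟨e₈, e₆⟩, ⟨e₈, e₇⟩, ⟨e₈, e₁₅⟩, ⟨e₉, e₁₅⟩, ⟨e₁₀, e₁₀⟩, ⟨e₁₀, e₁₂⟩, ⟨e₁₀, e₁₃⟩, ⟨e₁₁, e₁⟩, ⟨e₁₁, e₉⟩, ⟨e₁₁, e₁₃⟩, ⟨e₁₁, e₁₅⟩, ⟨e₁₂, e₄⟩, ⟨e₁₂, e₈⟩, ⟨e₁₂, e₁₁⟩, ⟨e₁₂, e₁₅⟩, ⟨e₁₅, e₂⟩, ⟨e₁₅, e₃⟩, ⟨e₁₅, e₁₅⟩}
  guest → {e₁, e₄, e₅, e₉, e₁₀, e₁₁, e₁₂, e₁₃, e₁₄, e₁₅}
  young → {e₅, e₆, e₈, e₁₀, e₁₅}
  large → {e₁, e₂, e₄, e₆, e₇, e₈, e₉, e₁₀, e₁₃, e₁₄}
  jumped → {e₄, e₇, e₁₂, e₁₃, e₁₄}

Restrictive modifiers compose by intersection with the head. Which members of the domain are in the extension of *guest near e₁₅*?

⟦near e₁₅⟧ = {x : ⟨x, e₁₅⟩ ∈ ⟦near⟧} = {e₁, e₂, e₄, e₅, e₆, e₈, e₉, e₁₁, e₁₂, e₁₅}
⟦guest⟧ = {e₁, e₄, e₅, e₉, e₁₀, e₁₁, e₁₂, e₁₃, e₁₄, e₁₅}
… ∩ ⟦near e₁₅⟧ = {e₁, e₄, e₅, e₉, e₁₀, e₁₁, e₁₂, e₁₃, e₁₄, e₁₅} ∩ {e₁, e₂, e₄, e₅, e₆, e₈, e₉, e₁₁, e₁₂, e₁₅} = {e₁, e₄, e₅, e₉, e₁₁, e₁₂, e₁₅}
So ⟦guest near e₁₅⟧ = {e₁, e₄, e₅, e₉, e₁₁, e₁₂, e₁₅}.

{e₁, e₄, e₅, e₉, e₁₁, e₁₂, e₁₅}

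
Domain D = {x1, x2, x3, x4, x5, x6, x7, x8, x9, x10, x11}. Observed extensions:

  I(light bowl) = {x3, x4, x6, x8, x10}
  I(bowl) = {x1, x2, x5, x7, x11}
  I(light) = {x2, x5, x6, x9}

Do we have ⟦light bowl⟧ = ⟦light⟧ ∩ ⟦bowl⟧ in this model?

⟦light⟧ ∩ ⟦bowl⟧ = {x2, x5, x6, x9} ∩ {x1, x2, x5, x7, x11} = {x2, x5}
Observed ⟦light bowl⟧ = {x3, x4, x6, x8, x10}.
These differ, so the modifier is not intersective in this model.

no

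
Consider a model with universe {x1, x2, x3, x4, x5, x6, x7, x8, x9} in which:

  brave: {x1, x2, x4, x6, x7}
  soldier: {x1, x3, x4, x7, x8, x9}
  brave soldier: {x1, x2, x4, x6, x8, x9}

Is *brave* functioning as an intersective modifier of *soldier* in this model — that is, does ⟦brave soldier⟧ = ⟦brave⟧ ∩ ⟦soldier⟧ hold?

no

⟦brave⟧ ∩ ⟦soldier⟧ = {x1, x2, x4, x6, x7} ∩ {x1, x3, x4, x7, x8, x9} = {x1, x4, x7}
Observed ⟦brave soldier⟧ = {x1, x2, x4, x6, x8, x9}.
These differ, so the modifier is not intersective in this model.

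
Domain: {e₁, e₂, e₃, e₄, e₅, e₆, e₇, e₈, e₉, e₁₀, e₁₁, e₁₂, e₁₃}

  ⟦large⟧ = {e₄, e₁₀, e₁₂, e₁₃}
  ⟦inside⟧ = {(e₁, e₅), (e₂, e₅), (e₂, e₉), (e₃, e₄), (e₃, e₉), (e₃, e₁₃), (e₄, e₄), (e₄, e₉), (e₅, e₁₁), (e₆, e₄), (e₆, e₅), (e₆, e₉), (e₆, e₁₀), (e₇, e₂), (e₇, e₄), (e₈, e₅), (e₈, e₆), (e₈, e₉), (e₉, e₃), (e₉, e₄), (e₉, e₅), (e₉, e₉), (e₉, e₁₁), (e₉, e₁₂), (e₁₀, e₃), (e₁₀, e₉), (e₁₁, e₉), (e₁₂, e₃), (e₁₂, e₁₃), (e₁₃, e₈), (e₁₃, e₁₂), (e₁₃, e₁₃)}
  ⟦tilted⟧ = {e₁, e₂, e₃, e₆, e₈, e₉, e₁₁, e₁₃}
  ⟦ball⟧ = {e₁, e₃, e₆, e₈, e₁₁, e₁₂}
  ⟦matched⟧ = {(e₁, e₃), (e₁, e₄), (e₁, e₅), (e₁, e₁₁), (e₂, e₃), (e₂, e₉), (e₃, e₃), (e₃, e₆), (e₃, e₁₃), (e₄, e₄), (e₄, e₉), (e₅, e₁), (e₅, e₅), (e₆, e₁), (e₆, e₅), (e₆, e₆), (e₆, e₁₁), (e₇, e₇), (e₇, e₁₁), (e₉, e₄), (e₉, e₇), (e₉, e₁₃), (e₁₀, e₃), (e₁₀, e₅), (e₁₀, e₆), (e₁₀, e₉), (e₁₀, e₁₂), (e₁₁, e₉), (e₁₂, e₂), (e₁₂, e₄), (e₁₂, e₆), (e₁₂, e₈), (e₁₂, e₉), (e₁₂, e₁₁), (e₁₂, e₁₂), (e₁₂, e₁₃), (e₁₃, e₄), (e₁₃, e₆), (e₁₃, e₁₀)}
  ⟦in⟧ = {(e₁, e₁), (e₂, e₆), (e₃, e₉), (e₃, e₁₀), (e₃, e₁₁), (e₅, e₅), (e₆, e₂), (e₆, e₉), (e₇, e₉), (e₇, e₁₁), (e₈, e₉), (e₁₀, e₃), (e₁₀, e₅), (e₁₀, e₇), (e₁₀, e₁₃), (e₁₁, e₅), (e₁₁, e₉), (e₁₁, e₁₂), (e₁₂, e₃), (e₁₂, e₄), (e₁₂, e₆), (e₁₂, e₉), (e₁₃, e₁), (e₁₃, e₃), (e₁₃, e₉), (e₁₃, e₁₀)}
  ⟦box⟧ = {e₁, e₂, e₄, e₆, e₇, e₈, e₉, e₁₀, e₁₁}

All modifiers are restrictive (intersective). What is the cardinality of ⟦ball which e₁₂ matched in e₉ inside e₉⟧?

3

⟦which e₁₂ matched⟧ = {x : ⟨e₁₂, x⟩ ∈ ⟦matched⟧} = {e₂, e₄, e₆, e₈, e₉, e₁₁, e₁₂, e₁₃}
⟦in e₉⟧ = {x : ⟨x, e₉⟩ ∈ ⟦in⟧} = {e₃, e₆, e₇, e₈, e₁₁, e₁₂, e₁₃}
⟦inside e₉⟧ = {x : ⟨x, e₉⟩ ∈ ⟦inside⟧} = {e₂, e₃, e₄, e₆, e₈, e₉, e₁₀, e₁₁}
⟦ball⟧ = {e₁, e₃, e₆, e₈, e₁₁, e₁₂}
… ∩ ⟦which e₁₂ matched⟧ = {e₁, e₃, e₆, e₈, e₁₁, e₁₂} ∩ {e₂, e₄, e₆, e₈, e₉, e₁₁, e₁₂, e₁₃} = {e₆, e₈, e₁₁, e₁₂}
… ∩ ⟦in e₉⟧ = {e₆, e₈, e₁₁, e₁₂} ∩ {e₃, e₆, e₇, e₈, e₁₁, e₁₂, e₁₃} = {e₆, e₈, e₁₁, e₁₂}
… ∩ ⟦inside e₉⟧ = {e₆, e₈, e₁₁, e₁₂} ∩ {e₂, e₃, e₄, e₆, e₈, e₉, e₁₀, e₁₁} = {e₆, e₈, e₁₁}
⟦ball which e₁₂ matched in e₉ inside e₉⟧ = {e₆, e₈, e₁₁}, so the cardinality is 3.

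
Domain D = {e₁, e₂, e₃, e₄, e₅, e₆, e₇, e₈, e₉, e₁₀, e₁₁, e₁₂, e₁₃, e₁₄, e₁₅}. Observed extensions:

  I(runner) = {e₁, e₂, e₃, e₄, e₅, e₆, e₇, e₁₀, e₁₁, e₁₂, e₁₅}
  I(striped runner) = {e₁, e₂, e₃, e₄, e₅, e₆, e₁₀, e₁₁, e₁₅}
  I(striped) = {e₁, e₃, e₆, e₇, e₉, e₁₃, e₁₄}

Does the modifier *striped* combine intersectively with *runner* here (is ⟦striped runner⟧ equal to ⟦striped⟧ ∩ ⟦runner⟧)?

⟦striped⟧ ∩ ⟦runner⟧ = {e₁, e₃, e₆, e₇, e₉, e₁₃, e₁₄} ∩ {e₁, e₂, e₃, e₄, e₅, e₆, e₇, e₁₀, e₁₁, e₁₂, e₁₅} = {e₁, e₃, e₆, e₇}
Observed ⟦striped runner⟧ = {e₁, e₂, e₃, e₄, e₅, e₆, e₁₀, e₁₁, e₁₅}.
These differ, so the modifier is not intersective in this model.

no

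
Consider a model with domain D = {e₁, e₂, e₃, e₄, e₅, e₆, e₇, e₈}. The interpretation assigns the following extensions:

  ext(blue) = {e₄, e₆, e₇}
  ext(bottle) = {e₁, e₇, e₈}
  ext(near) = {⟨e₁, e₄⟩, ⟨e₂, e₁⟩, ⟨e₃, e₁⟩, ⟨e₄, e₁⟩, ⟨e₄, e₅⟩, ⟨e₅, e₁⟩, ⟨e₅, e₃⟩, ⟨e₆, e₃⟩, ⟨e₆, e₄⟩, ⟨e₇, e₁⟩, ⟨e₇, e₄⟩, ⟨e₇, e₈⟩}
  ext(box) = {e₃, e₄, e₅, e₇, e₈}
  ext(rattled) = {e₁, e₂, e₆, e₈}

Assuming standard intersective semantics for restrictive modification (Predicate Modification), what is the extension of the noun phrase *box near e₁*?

⟦near e₁⟧ = {x : ⟨x, e₁⟩ ∈ ⟦near⟧} = {e₂, e₃, e₄, e₅, e₇}
⟦box⟧ = {e₃, e₄, e₅, e₇, e₈}
… ∩ ⟦near e₁⟧ = {e₃, e₄, e₅, e₇, e₈} ∩ {e₂, e₃, e₄, e₅, e₇} = {e₃, e₄, e₅, e₇}
So ⟦box near e₁⟧ = {e₃, e₄, e₅, e₇}.

{e₃, e₄, e₅, e₇}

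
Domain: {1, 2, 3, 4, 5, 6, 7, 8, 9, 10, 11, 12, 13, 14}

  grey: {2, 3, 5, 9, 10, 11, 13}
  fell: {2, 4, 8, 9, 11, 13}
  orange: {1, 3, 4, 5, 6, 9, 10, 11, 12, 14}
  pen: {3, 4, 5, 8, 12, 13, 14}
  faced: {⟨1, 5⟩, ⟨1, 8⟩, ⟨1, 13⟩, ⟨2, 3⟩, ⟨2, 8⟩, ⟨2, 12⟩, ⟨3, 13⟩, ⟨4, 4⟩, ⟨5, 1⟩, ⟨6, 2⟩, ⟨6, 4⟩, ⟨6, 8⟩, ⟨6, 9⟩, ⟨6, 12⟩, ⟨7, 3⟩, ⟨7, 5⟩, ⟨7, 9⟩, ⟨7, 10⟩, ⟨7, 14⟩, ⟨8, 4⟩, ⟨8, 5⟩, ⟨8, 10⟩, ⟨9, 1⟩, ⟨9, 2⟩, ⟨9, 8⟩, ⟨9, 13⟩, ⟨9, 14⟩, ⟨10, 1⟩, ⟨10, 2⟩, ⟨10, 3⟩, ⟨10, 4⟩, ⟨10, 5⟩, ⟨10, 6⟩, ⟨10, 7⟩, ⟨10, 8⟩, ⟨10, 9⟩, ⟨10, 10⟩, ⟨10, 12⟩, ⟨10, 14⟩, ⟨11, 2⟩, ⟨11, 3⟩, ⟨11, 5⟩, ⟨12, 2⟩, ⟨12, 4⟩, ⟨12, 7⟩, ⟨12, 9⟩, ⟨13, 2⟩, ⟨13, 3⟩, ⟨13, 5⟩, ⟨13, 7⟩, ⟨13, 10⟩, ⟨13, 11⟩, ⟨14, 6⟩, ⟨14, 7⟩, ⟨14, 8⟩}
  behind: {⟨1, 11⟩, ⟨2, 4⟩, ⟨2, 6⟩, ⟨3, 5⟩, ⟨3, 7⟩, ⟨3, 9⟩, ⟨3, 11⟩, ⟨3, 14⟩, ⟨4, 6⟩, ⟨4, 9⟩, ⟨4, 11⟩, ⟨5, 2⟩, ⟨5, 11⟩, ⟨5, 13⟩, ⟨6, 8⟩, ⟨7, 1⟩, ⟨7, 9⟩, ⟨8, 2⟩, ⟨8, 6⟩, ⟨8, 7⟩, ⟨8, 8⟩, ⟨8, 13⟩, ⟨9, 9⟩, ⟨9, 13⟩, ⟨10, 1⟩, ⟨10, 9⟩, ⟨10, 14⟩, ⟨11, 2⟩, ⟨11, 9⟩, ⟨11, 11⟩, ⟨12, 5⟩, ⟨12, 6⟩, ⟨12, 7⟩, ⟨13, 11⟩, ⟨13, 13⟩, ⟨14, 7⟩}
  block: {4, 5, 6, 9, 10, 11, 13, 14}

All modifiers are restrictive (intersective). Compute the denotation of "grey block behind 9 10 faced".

{9, 10}

⟦behind 9⟧ = {x : ⟨x, 9⟩ ∈ ⟦behind⟧} = {3, 4, 7, 9, 10, 11}
⟦10 faced⟧ = {x : ⟨10, x⟩ ∈ ⟦faced⟧} = {1, 2, 3, 4, 5, 6, 7, 8, 9, 10, 12, 14}
⟦block⟧ = {4, 5, 6, 9, 10, 11, 13, 14}
… ∩ ⟦behind 9⟧ = {4, 5, 6, 9, 10, 11, 13, 14} ∩ {3, 4, 7, 9, 10, 11} = {4, 9, 10, 11}
… ∩ ⟦10 faced⟧ = {4, 9, 10, 11} ∩ {1, 2, 3, 4, 5, 6, 7, 8, 9, 10, 12, 14} = {4, 9, 10}
… ∩ ⟦grey⟧ = {4, 9, 10} ∩ {2, 3, 5, 9, 10, 11, 13} = {9, 10}
So ⟦grey block behind 9 10 faced⟧ = {9, 10}.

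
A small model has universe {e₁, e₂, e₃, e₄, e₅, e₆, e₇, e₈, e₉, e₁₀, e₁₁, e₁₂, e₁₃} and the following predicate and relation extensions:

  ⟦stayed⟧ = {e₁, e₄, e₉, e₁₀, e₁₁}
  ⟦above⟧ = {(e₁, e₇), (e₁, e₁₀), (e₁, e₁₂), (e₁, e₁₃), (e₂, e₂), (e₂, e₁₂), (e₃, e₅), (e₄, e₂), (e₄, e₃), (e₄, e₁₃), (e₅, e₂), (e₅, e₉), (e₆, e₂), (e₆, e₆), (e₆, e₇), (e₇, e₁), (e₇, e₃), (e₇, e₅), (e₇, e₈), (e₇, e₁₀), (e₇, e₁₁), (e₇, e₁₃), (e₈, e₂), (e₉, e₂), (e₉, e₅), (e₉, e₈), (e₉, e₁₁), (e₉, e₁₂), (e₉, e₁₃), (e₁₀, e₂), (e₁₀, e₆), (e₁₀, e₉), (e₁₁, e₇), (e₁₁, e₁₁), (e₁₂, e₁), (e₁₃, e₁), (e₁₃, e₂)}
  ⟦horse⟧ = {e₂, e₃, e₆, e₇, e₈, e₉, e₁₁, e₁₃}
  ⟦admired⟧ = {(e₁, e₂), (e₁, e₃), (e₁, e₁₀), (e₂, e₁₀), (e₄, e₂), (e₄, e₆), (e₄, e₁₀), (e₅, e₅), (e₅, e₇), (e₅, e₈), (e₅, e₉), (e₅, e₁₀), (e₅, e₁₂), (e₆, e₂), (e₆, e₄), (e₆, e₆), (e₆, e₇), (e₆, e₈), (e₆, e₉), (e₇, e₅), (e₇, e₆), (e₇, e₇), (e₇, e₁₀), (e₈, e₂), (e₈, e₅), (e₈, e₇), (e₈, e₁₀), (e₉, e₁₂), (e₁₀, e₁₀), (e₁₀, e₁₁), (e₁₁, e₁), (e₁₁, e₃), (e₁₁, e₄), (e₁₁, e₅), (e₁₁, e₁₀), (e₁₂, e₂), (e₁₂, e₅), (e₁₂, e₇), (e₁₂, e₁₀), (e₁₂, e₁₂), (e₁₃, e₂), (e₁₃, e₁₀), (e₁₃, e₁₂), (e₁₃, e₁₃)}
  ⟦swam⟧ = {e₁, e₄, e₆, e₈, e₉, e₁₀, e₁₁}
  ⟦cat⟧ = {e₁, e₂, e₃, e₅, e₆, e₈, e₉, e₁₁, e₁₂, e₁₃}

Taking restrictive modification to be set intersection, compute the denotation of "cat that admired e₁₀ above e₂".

⟦that admired e₁₀⟧ = {x : ⟨x, e₁₀⟩ ∈ ⟦admired⟧} = {e₁, e₂, e₄, e₅, e₇, e₈, e₁₀, e₁₁, e₁₂, e₁₃}
⟦above e₂⟧ = {x : ⟨x, e₂⟩ ∈ ⟦above⟧} = {e₂, e₄, e₅, e₆, e₈, e₉, e₁₀, e₁₃}
⟦cat⟧ = {e₁, e₂, e₃, e₅, e₆, e₈, e₉, e₁₁, e₁₂, e₁₃}
… ∩ ⟦that admired e₁₀⟧ = {e₁, e₂, e₃, e₅, e₆, e₈, e₉, e₁₁, e₁₂, e₁₃} ∩ {e₁, e₂, e₄, e₅, e₇, e₈, e₁₀, e₁₁, e₁₂, e₁₃} = {e₁, e₂, e₅, e₈, e₁₁, e₁₂, e₁₃}
… ∩ ⟦above e₂⟧ = {e₁, e₂, e₅, e₈, e₁₁, e₁₂, e₁₃} ∩ {e₂, e₄, e₅, e₆, e₈, e₉, e₁₀, e₁₃} = {e₂, e₅, e₈, e₁₃}
So ⟦cat that admired e₁₀ above e₂⟧ = {e₂, e₅, e₈, e₁₃}.

{e₂, e₅, e₈, e₁₃}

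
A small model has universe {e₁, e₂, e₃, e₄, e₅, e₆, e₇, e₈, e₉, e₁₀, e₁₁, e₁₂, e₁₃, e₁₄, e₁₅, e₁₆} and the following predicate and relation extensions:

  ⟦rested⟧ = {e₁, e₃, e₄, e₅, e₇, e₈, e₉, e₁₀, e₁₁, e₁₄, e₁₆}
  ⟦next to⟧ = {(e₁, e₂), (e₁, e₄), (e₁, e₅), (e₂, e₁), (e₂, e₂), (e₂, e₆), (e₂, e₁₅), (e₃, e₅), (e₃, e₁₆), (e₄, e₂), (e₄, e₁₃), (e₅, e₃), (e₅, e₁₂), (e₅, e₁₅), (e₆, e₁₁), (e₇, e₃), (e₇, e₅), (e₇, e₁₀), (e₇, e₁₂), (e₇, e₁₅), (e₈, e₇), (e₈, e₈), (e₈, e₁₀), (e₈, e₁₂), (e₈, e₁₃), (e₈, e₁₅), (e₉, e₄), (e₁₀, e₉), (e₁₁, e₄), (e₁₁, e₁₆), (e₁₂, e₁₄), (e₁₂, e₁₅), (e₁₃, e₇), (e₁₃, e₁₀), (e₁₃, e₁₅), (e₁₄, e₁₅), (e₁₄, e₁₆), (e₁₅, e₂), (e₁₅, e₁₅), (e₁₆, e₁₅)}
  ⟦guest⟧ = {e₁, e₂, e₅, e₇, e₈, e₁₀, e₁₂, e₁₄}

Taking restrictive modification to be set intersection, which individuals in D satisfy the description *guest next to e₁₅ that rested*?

⟦next to e₁₅⟧ = {x : ⟨x, e₁₅⟩ ∈ ⟦next to⟧} = {e₂, e₅, e₇, e₈, e₁₂, e₁₃, e₁₄, e₁₅, e₁₆}
⟦that rested⟧ = ⟦rested⟧ = {e₁, e₃, e₄, e₅, e₇, e₈, e₉, e₁₀, e₁₁, e₁₄, e₁₆}
⟦guest⟧ = {e₁, e₂, e₅, e₇, e₈, e₁₀, e₁₂, e₁₄}
… ∩ ⟦next to e₁₅⟧ = {e₁, e₂, e₅, e₇, e₈, e₁₀, e₁₂, e₁₄} ∩ {e₂, e₅, e₇, e₈, e₁₂, e₁₃, e₁₄, e₁₅, e₁₆} = {e₂, e₅, e₇, e₈, e₁₂, e₁₄}
… ∩ ⟦that rested⟧ = {e₂, e₅, e₇, e₈, e₁₂, e₁₄} ∩ {e₁, e₃, e₄, e₅, e₇, e₈, e₉, e₁₀, e₁₁, e₁₄, e₁₆} = {e₅, e₇, e₈, e₁₄}
So ⟦guest next to e₁₅ that rested⟧ = {e₅, e₇, e₈, e₁₄}.

{e₅, e₇, e₈, e₁₄}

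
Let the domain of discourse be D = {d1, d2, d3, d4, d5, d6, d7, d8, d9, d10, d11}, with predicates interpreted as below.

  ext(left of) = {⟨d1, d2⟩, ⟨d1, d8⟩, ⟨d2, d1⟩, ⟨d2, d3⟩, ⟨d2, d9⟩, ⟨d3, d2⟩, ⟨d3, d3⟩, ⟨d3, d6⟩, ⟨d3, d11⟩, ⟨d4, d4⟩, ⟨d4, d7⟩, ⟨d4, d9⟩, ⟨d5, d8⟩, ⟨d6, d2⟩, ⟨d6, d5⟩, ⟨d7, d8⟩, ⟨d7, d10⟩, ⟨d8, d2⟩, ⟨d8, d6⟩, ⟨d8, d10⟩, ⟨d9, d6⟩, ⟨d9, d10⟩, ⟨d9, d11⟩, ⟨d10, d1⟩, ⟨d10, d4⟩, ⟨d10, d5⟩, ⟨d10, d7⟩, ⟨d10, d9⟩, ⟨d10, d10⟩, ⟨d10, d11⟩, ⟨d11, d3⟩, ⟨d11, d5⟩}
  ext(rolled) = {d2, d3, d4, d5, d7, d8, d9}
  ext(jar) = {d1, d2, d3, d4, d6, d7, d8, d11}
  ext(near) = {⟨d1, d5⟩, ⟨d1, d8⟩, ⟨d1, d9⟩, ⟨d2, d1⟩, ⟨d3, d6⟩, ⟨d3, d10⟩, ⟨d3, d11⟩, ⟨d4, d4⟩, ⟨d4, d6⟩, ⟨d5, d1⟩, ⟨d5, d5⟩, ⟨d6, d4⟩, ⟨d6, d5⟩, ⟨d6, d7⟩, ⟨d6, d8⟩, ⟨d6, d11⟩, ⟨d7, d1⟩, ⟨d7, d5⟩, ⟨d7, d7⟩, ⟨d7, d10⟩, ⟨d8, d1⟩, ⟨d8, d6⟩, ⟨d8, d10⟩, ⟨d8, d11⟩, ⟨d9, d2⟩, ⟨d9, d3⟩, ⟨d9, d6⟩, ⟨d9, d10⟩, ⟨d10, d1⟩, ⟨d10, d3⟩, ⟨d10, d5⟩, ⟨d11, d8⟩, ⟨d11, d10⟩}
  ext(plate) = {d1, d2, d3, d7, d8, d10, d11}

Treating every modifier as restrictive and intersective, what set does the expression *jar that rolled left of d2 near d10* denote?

⟦that rolled⟧ = ⟦rolled⟧ = {d2, d3, d4, d5, d7, d8, d9}
⟦left of d2⟧ = {x : ⟨x, d2⟩ ∈ ⟦left of⟧} = {d1, d3, d6, d8}
⟦near d10⟧ = {x : ⟨x, d10⟩ ∈ ⟦near⟧} = {d3, d7, d8, d9, d11}
⟦jar⟧ = {d1, d2, d3, d4, d6, d7, d8, d11}
… ∩ ⟦that rolled⟧ = {d1, d2, d3, d4, d6, d7, d8, d11} ∩ {d2, d3, d4, d5, d7, d8, d9} = {d2, d3, d4, d7, d8}
… ∩ ⟦left of d2⟧ = {d2, d3, d4, d7, d8} ∩ {d1, d3, d6, d8} = {d3, d8}
… ∩ ⟦near d10⟧ = {d3, d8} ∩ {d3, d7, d8, d9, d11} = {d3, d8}
So ⟦jar that rolled left of d2 near d10⟧ = {d3, d8}.

{d3, d8}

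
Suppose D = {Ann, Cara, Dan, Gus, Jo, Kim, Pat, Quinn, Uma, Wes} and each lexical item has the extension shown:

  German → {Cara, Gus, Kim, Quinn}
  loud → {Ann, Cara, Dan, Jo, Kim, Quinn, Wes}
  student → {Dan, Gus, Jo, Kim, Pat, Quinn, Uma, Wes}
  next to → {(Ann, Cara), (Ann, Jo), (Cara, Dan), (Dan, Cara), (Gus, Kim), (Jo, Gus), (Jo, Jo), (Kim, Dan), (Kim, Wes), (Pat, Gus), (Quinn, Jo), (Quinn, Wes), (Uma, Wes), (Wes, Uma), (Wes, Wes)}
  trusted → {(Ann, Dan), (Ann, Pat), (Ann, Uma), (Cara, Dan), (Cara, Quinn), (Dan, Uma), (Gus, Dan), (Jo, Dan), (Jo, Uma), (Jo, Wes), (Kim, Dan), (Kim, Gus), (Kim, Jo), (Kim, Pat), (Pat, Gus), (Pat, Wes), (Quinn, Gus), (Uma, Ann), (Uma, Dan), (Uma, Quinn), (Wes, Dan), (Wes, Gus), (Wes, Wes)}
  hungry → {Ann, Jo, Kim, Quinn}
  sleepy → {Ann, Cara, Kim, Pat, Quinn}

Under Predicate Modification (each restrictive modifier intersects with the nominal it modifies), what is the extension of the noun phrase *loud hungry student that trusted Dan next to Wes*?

{Kim}

⟦that trusted Dan⟧ = {x : ⟨x, Dan⟩ ∈ ⟦trusted⟧} = {Ann, Cara, Gus, Jo, Kim, Uma, Wes}
⟦next to Wes⟧ = {x : ⟨x, Wes⟩ ∈ ⟦next to⟧} = {Kim, Quinn, Uma, Wes}
⟦student⟧ = {Dan, Gus, Jo, Kim, Pat, Quinn, Uma, Wes}
… ∩ ⟦that trusted Dan⟧ = {Dan, Gus, Jo, Kim, Pat, Quinn, Uma, Wes} ∩ {Ann, Cara, Gus, Jo, Kim, Uma, Wes} = {Gus, Jo, Kim, Uma, Wes}
… ∩ ⟦next to Wes⟧ = {Gus, Jo, Kim, Uma, Wes} ∩ {Kim, Quinn, Uma, Wes} = {Kim, Uma, Wes}
… ∩ ⟦loud⟧ = {Kim, Uma, Wes} ∩ {Ann, Cara, Dan, Jo, Kim, Quinn, Wes} = {Kim, Wes}
… ∩ ⟦hungry⟧ = {Kim, Wes} ∩ {Ann, Jo, Kim, Quinn} = {Kim}
So ⟦loud hungry student that trusted Dan next to Wes⟧ = {Kim}.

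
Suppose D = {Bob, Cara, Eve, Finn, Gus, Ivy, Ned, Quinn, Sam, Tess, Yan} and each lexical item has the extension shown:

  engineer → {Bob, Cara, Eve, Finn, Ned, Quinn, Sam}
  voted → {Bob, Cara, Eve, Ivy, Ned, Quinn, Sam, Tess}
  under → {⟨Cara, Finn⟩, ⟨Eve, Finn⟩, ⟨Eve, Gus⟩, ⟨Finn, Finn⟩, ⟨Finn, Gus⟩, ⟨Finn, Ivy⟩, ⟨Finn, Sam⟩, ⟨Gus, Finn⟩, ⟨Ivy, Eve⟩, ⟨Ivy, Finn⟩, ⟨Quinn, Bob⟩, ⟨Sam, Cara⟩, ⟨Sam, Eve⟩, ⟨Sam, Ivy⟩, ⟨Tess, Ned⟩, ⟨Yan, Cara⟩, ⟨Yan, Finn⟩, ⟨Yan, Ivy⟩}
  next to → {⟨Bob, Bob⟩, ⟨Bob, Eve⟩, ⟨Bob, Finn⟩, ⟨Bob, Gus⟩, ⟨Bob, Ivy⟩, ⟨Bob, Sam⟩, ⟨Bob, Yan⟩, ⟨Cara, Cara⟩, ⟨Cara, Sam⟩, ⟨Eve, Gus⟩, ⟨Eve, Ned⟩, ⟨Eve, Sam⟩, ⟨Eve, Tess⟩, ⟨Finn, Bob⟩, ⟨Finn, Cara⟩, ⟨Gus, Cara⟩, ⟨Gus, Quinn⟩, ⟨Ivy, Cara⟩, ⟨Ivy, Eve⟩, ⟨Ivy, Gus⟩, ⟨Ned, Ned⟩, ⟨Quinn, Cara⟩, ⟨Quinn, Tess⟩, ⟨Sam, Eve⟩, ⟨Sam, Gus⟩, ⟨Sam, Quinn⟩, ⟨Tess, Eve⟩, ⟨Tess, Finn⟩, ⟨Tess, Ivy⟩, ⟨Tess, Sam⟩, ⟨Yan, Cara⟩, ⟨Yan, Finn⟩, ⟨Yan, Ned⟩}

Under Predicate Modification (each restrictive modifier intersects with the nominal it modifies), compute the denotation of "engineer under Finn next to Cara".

⟦under Finn⟧ = {x : ⟨x, Finn⟩ ∈ ⟦under⟧} = {Cara, Eve, Finn, Gus, Ivy, Yan}
⟦next to Cara⟧ = {x : ⟨x, Cara⟩ ∈ ⟦next to⟧} = {Cara, Finn, Gus, Ivy, Quinn, Yan}
⟦engineer⟧ = {Bob, Cara, Eve, Finn, Ned, Quinn, Sam}
… ∩ ⟦under Finn⟧ = {Bob, Cara, Eve, Finn, Ned, Quinn, Sam} ∩ {Cara, Eve, Finn, Gus, Ivy, Yan} = {Cara, Eve, Finn}
… ∩ ⟦next to Cara⟧ = {Cara, Eve, Finn} ∩ {Cara, Finn, Gus, Ivy, Quinn, Yan} = {Cara, Finn}
So ⟦engineer under Finn next to Cara⟧ = {Cara, Finn}.

{Cara, Finn}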